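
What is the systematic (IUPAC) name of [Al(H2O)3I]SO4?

The 1 sulfate counter-ion carries a total charge of -2, so each complex ion is 2+.
Ligand charges: 1×iodo (-1 each), 3×aqua (neutral); total -1. So Al + (-1) = 2+, giving Al = +3.
Ligands are named alphabetically: aqua before iodo.

triaquaiodoaluminium(III) sulfate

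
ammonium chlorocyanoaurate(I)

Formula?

NH4[AuCl(CN)]

Ligands: 1 cyano (CN, -1), 1 chloro (Cl, -1). Ligand charge sum = -2.
Charge balance with ammonium (+1) requires 1 complex ion per 1 ammonium.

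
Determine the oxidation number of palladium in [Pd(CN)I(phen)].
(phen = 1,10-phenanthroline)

+2

No counter-ion: the bracketed complex is neutral.
Ligand charges: 1×I = -1; 1×CN = -1; 1×phen neutral; sum -2.
Pd + (-2) = 0 ⇒ Pd is +2.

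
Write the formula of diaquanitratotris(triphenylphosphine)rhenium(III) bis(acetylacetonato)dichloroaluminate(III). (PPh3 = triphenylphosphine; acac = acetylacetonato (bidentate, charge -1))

Cation [Re…]: ligand charges -1, Re(III) ⇒ ion charge 2+.
Anion [Al…]: ligand charges -4, Al(III) ⇒ ion charge 1−.
One 2+ cation requires 2 of the 1− anion.

[Re(H2O)2(NO3)(PPh3)3][Al(acac)2Cl2]2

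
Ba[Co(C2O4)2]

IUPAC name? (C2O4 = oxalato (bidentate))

The 1 barium counter-ion carries a total charge of +2, so each complex ion is 2−.
Ligand charges: 2×oxalato (-2 each); total -4. So Co + (-4) = 2−, giving Co = +2.
The complex ion is anionic, so cobalt takes the -ate form cobaltate(II).

barium dioxalatocobaltate(II)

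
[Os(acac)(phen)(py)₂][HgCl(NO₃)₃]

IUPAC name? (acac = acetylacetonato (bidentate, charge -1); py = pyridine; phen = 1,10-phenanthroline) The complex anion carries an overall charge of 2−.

(acetylacetonato)(1,10-phenanthroline)bis(pyridine)osmium(III) chlorotrinitratomercurate(II)

Both ions are complex: the cation is named first with the plain metal name, the anion second with the -ate form; each ion's ligands are alphabetised independently.
The complex anion is given as 2−; its ligand charges sum to -4, so Hg = +2.
A 1:1 salt means the cation carries the equal and opposite charge, 2+.
Cation: ligand charges sum to -1; for the ion to be 2+, Os = +3.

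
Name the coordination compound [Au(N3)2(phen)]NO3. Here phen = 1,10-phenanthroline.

diazido(1,10-phenanthroline)gold(III) nitrate

The 1 nitrate counter-ion carries a total charge of -1, so each complex ion is 1+.
Ligand charges: 2×azido (-1 each), 1×1,10-phenanthroline (neutral); total -2. So Au + (-2) = 1+, giving Au = +3.
Ligands are named alphabetically: azido before phenanthroline.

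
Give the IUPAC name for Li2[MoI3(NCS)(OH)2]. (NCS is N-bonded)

lithium dihydroxotriiodoisothiocyanatomolybdate(IV)

The 2 lithium counter-ions carry a total charge of +2, so each complex ion is 2−.
Ligand charges: 2×hydroxo (-1 each), 3×iodo (-1 each), 1×isothiocyanato (-1 each); total -6. So Mo + (-6) = 2−, giving Mo = +4.
Ligands are named alphabetically: hydroxo before iodo before isothiocyanato.
The complex ion is anionic, so molybdenum takes the -ate form molybdate(IV).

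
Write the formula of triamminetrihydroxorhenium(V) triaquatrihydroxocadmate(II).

Cation [Re…]: ligand charges -3, Re(V) ⇒ ion charge 2+.
Anion [Cd…]: ligand charges -3, Cd(II) ⇒ ion charge 1−.

[Re(NH3)3(OH)3][Cd(H2O)3(OH)3]2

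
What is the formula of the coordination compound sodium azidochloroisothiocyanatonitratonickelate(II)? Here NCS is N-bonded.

Ligands: 1 nitrato (NO3, -1), 1 chloro (Cl, -1), 1 azido (N3, -1), 1 isothiocyanato (NCS, -1). Ligand charge sum = -4.
With Ni in oxidation state +2, the complex ion is [Ni...]^2−.
Charge balance with sodium (+1) requires 1 complex ion per 2 sodium.

Na2[NiCl(N3)(NCS)(NO3)]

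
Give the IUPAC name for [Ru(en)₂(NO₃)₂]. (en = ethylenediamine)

bis(ethylenediamine)dinitratoruthenium(II)

There is no counter-ion, so the complex is neutral overall.
Ligand charges: 2×nitrato (-1 each), 2×ethylenediamine (neutral); total -2. So Ru + (-2) = 0, giving Ru = +2.
Ligands are named alphabetically: ethylenediamine before nitrato.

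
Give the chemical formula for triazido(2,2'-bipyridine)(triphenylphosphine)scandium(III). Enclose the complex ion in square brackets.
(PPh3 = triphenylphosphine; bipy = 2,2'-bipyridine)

Ligands: 3 azido (N3, -1), 1 triphenylphosphine (PPh3, neutral), 1 2,2'-bipyridine (bipy, neutral). Ligand charge sum = -3.
With Sc in oxidation state +3, the complex ion is [Sc...].

[Sc(bipy)(N3)3(PPh3)]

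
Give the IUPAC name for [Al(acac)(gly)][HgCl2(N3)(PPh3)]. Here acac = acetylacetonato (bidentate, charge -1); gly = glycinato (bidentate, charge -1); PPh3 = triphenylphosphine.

(acetylacetonato)(glycinato)aluminium(III) azidodichloro(triphenylphosphine)mercurate(II)

Aluminium is always +3 in its complexes; the cation's ligand charges sum to -2, so the complex cation is 1+.
A 1:1 salt means the anion carries the equal and opposite charge, 1−.
Anion: ligand charges sum to -3; for the ion to be 1−, Hg = +2.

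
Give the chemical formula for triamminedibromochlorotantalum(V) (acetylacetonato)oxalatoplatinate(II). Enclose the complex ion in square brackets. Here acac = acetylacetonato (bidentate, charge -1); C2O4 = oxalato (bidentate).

[TaBr2Cl(NH3)3][Pt(acac)(C2O4)]2

Cation [Ta…]: ligand charges -3, Ta(V) ⇒ ion charge 2+.
Anion [Pt…]: ligand charges -3, Pt(II) ⇒ ion charge 1−.
One 2+ cation requires 2 of the 1− anion.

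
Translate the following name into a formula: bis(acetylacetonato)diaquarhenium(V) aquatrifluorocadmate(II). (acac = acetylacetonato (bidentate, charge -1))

[Re(acac)2(H2O)2][CdF3(H2O)]3

Cation [Re…]: ligand charges -2, Re(V) ⇒ ion charge 3+.
Anion [Cd…]: ligand charges -3, Cd(II) ⇒ ion charge 1−.
One 3+ cation requires 3 of the 1− anion.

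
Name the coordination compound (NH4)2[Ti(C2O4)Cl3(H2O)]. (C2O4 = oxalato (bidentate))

The 2 ammonium counter-ions carry a total charge of +2, so each complex ion is 2−.
Ligand charges: 3×chloro (-1 each), 1×oxalato (-2 each), 1×aqua (neutral); total -5. So Ti + (-5) = 2−, giving Ti = +3.
The complex ion is anionic, so titanium takes the -ate form titanate(III).

ammonium aquatrichlorooxalatotitanate(III)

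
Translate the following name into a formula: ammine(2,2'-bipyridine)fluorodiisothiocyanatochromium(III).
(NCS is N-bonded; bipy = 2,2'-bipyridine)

Ligands: 1 ammine (NH3, neutral), 2 isothiocyanato (NCS, -1), 1 2,2'-bipyridine (bipy, neutral), 1 fluoro (F, -1). Ligand charge sum = -3.
With Cr in oxidation state +3, the complex ion is [Cr...].

[Cr(bipy)F(NCS)2(NH3)]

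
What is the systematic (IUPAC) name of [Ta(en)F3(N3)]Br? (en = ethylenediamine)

The 1 bromide counter-ion carries a total charge of -1, so each complex ion is 1+.
Ligand charges: 3×fluoro (-1 each), 1×azido (-1 each), 1×ethylenediamine (neutral); total -4. So Ta + (-4) = 1+, giving Ta = +5.
Ligands are named alphabetically: azido before ethylenediamine before fluoro.

azido(ethylenediamine)trifluorotantalum(V) bromide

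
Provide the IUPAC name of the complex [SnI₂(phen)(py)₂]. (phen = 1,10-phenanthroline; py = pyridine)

diiodo(1,10-phenanthroline)bis(pyridine)tin(II)

There is no counter-ion, so the complex is neutral overall.
Ligand charges: 1×1,10-phenanthroline (neutral), 2×pyridine (neutral), 2×iodo (-1 each); total -2. So Sn + (-2) = 0, giving Sn = +2.
Ligands are named alphabetically: iodo before phenanthroline before pyridine.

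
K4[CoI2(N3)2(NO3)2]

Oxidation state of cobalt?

4 potassium outside the brackets (+1 each) → the complex ion is 4−.
Ligand charges: 2×NO3 = -2; 2×I = -2; 2×N3 = -2; sum -6.
Co + (-6) = 4− ⇒ Co is +2.

+2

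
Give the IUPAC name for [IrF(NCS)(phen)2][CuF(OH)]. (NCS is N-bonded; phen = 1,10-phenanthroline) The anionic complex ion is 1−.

fluoroisothiocyanatobis(1,10-phenanthroline)iridium(III) fluorohydroxocuprate(I)

The complex anion is given as 1−; its ligand charges sum to -2, so Cu = +1.
A 1:1 salt means the cation carries the equal and opposite charge, 1+.
Cation: ligand charges sum to -2; for the ion to be 1+, Ir = +3.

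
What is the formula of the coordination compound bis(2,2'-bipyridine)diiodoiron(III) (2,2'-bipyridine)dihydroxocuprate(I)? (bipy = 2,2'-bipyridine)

[Fe(bipy)2I2][Cu(bipy)(OH)2]

Cation [Fe…]: ligand charges -2, Fe(III) ⇒ ion charge 1+.
Anion [Cu…]: ligand charges -2, Cu(I) ⇒ ion charge 1−.
One 1+ cation balances one 1− anion.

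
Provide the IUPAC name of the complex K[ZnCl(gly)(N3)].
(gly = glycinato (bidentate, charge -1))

The 1 potassium counter-ion carries a total charge of +1, so each complex ion is 1−.
Ligand charges: 1×chloro (-1 each), 1×glycinato (-1 each), 1×azido (-1 each); total -3. So Zn + (-3) = 1−, giving Zn = +2.
The complex ion is anionic, so zinc takes the -ate form zincate(II).

potassium azidochloro(glycinato)zincate(II)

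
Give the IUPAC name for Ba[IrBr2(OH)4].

The 1 barium counter-ion carries a total charge of +2, so each complex ion is 2−.
Ligand charges: 2×bromo (-1 each), 4×hydroxo (-1 each); total -6. So Ir + (-6) = 2−, giving Ir = +4.
The complex ion is anionic, so iridium takes the -ate form iridate(IV).

barium dibromotetrahydroxoiridate(IV)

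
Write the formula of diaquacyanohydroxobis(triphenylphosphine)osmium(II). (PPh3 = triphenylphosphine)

Ligands: 2 aqua (H2O, neutral), 1 hydroxo (OH, -1), 1 cyano (CN, -1), 2 triphenylphosphine (PPh3, neutral). Ligand charge sum = -2.
With Os in oxidation state +2, the complex ion is [Os...].

[Os(CN)(H2O)2(OH)(PPh3)2]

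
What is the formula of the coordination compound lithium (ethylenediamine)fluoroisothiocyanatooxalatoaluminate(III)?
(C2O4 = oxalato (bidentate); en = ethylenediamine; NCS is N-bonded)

Li[Al(C2O4)(en)F(NCS)]

Ligands: 1 oxalato (C2O4, -2), 1 ethylenediamine (en, neutral), 1 fluoro (F, -1), 1 isothiocyanato (NCS, -1). Ligand charge sum = -4.
Charge balance with lithium (+1) requires 1 complex ion per 1 lithium.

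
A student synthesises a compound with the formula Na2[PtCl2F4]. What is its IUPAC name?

The 2 sodium counter-ions carry a total charge of +2, so each complex ion is 2−.
Ligand charges: 2×chloro (-1 each), 4×fluoro (-1 each); total -6. So Pt + (-6) = 2−, giving Pt = +4.
Ligands are named alphabetically: chloro before fluoro.
The complex ion is anionic, so platinum takes the -ate form platinate(IV).

sodium dichlorotetrafluoroplatinate(IV)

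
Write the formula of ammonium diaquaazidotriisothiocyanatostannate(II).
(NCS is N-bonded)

Ligands: 1 azido (N3, -1), 3 isothiocyanato (NCS, -1), 2 aqua (H2O, neutral). Ligand charge sum = -4.
With Sn in oxidation state +2, the complex ion is [Sn...]^2−.
Charge balance with ammonium (+1) requires 1 complex ion per 2 ammonium.

(NH4)2[Sn(H2O)2(N3)(NCS)3]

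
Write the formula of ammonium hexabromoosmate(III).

(NH4)3[OsBr6]

Ligands: 6 bromo (Br, -1). Ligand charge sum = -6.
With Os in oxidation state +3, the complex ion is [Os...]^3−.
Charge balance with ammonium (+1) requires 1 complex ion per 3 ammonium.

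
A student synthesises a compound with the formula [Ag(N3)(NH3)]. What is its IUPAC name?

There is no counter-ion, so the complex is neutral overall.
Ligand charges: 1×azido (-1 each), 1×ammine (neutral); total -1. So Ag + (-1) = 0, giving Ag = +1.
Ligands are named alphabetically: ammine before azido.

ammineazidosilver(I)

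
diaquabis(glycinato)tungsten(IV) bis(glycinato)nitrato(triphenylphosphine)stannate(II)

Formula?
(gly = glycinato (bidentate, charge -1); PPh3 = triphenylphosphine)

[W(gly)2(H2O)2][Sn(gly)2(NO3)(PPh3)]2

Cation [W…]: ligand charges -2, W(IV) ⇒ ion charge 2+.
Anion [Sn…]: ligand charges -3, Sn(II) ⇒ ion charge 1−.
One 2+ cation requires 2 of the 1− anion.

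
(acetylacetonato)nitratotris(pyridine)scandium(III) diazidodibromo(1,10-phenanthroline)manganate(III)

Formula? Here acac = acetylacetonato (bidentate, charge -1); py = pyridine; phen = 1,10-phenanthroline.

[Sc(acac)(NO3)(py)3][MnBr2(N3)2(phen)]

Cation [Sc…]: ligand charges -2, Sc(III) ⇒ ion charge 1+.
Anion [Mn…]: ligand charges -4, Mn(III) ⇒ ion charge 1−.
One 1+ cation balances one 1− anion.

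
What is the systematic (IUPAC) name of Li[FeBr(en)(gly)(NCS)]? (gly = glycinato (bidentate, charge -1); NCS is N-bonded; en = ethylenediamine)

lithium bromo(ethylenediamine)(glycinato)isothiocyanatoferrate(II)

The 1 lithium counter-ion carries a total charge of +1, so each complex ion is 1−.
Ligand charges: 1×glycinato (-1 each), 1×isothiocyanato (-1 each), 1×bromo (-1 each), 1×ethylenediamine (neutral); total -3. So Fe + (-3) = 1−, giving Fe = +2.
Ligands are named alphabetically: bromo before ethylenediamine before glycinato before isothiocyanato.
The complex ion is anionic, so iron takes the -ate form ferrate(II).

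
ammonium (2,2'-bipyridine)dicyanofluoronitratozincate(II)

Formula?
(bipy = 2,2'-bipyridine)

Ligands: 1 nitrato (NO3, -1), 1 2,2'-bipyridine (bipy, neutral), 1 fluoro (F, -1), 2 cyano (CN, -1). Ligand charge sum = -4.
With Zn in oxidation state +2, the complex ion is [Zn...]^2−.
Charge balance with ammonium (+1) requires 1 complex ion per 2 ammonium.

(NH4)2[Zn(bipy)(CN)2F(NO3)]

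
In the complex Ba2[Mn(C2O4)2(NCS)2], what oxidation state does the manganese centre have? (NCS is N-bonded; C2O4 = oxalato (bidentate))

+2

2 barium outside the brackets (+2 each) → the complex ion is 4−.
Ligand charges: 2×NCS = -2; 2×C2O4 = -4; sum -6.
Mn + (-6) = 4− ⇒ Mn is +2.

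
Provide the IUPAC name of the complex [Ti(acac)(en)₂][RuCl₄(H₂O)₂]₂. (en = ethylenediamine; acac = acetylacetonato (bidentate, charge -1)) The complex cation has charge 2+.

The complex cation is given as 2+; its ligand charges sum to -1, so Ti = +3.
With 2 anions per cation, each anion must be 2/2 = 1−.
Anion: ligand charges sum to -4; for the ion to be 1−, Ru = +3.

(acetylacetonato)bis(ethylenediamine)titanium(III) diaquatetrachlororuthenate(III)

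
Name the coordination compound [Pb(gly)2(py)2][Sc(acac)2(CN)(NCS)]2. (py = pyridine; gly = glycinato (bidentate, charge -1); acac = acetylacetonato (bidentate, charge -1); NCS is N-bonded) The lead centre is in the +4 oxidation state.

Pb is given as +4; the cation's ligand charges sum to -2, so the complex cation is 2+.
With 2 anions per cation, each anion must be 2/2 = 1−.
Anion: ligand charges sum to -4; for the ion to be 1−, Sc = +3.

bis(glycinato)bis(pyridine)lead(IV) bis(acetylacetonato)cyanoisothiocyanatoscandate(III)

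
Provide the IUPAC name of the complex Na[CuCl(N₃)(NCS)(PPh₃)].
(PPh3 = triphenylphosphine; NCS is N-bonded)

sodium azidochloroisothiocyanato(triphenylphosphine)cuprate(II)

The 1 sodium counter-ion carries a total charge of +1, so each complex ion is 1−.
Ligand charges: 1×triphenylphosphine (neutral), 1×chloro (-1 each), 1×isothiocyanato (-1 each), 1×azido (-1 each); total -3. So Cu + (-3) = 1−, giving Cu = +2.
Ligands are named alphabetically: azido before chloro before isothiocyanato before triphenylphosphine.
The complex ion is anionic, so copper takes the -ate form cuprate(II).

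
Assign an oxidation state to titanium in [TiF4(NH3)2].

+4

No counter-ion: the bracketed complex is neutral.
Ligand charges: 4×F = -4; 2×NH3 neutral; sum -4.
Ti + (-4) = 0 ⇒ Ti is +4.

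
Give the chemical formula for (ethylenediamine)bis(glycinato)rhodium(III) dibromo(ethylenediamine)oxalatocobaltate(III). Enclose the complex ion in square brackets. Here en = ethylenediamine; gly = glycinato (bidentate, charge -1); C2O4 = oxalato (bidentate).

Cation [Rh…]: ligand charges -2, Rh(III) ⇒ ion charge 1+.
Anion [Co…]: ligand charges -4, Co(III) ⇒ ion charge 1−.

[Rh(en)(gly)2][CoBr2(C2O4)(en)]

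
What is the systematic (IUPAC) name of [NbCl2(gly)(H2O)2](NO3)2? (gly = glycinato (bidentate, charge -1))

The 2 nitrate counter-ions carry a total charge of -2, so each complex ion is 2+.
Ligand charges: 2×aqua (neutral), 2×chloro (-1 each), 1×glycinato (-1 each); total -3. So Nb + (-3) = 2+, giving Nb = +5.
Ligands are named alphabetically: aqua before chloro before glycinato.

diaquadichloro(glycinato)niobium(V) nitrate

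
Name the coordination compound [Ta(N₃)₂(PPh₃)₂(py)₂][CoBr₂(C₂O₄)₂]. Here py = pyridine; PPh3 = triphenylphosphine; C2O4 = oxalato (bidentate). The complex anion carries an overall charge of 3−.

The complex anion is given as 3−; its ligand charges sum to -6, so Co = +3.
A 1:1 salt means the cation carries the equal and opposite charge, 3+.
Cation: ligand charges sum to -2; for the ion to be 3+, Ta = +5.

diazidobis(pyridine)bis(triphenylphosphine)tantalum(V) dibromodioxalatocobaltate(III)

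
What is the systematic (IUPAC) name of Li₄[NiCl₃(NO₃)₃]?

lithium trichlorotrinitratonickelate(II)

The 4 lithium counter-ions carry a total charge of +4, so each complex ion is 4−.
Ligand charges: 3×nitrato (-1 each), 3×chloro (-1 each); total -6. So Ni + (-6) = 4−, giving Ni = +2.
The complex ion is anionic, so nickel takes the -ate form nickelate(II).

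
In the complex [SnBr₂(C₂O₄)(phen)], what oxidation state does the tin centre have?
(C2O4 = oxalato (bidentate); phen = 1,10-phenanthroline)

No counter-ion: the bracketed complex is neutral.
Ligand charges: 2×Br = -2; 1×C2O4 = -2; 1×phen neutral; sum -4.
Sn + (-4) = 0 ⇒ Sn is +4.

+4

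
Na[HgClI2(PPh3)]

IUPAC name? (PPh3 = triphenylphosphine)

sodium chlorodiiodo(triphenylphosphine)mercurate(II)

The 1 sodium counter-ion carries a total charge of +1, so each complex ion is 1−.
Ligand charges: 2×iodo (-1 each), 1×triphenylphosphine (neutral), 1×chloro (-1 each); total -3. So Hg + (-3) = 1−, giving Hg = +2.
Ligands are named alphabetically: chloro before iodo before triphenylphosphine.
The complex ion is anionic, so mercury takes the -ate form mercurate(II).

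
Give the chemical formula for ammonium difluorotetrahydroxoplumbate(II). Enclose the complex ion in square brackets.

(NH4)4[PbF2(OH)4]

Ligands: 2 fluoro (F, -1), 4 hydroxo (OH, -1). Ligand charge sum = -6.
Charge balance with ammonium (+1) requires 1 complex ion per 4 ammonium.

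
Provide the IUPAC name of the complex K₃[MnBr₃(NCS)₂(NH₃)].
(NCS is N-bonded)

potassium amminetribromodiisothiocyanatomanganate(II)

The 3 potassium counter-ions carry a total charge of +3, so each complex ion is 3−.
Ligand charges: 3×bromo (-1 each), 2×isothiocyanato (-1 each), 1×ammine (neutral); total -5. So Mn + (-5) = 3−, giving Mn = +2.
The complex ion is anionic, so manganese takes the -ate form manganate(II).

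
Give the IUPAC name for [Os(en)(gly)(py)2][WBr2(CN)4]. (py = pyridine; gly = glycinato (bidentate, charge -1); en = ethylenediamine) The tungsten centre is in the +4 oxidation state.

(ethylenediamine)(glycinato)bis(pyridine)osmium(III) dibromotetracyanotungstate(IV)

W is given as +4; the anion's ligand charges sum to -6, so the complex anion is 2−.
A 1:1 salt means the cation carries the equal and opposite charge, 2+.
Cation: ligand charges sum to -1; for the ion to be 2+, Os = +3.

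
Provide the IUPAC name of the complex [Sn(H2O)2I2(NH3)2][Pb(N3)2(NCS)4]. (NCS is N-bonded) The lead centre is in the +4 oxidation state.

Both ions are complex: the cation is named first with the plain metal name, the anion second with the -ate form; each ion's ligands are alphabetised independently.
Pb is given as +4; the anion's ligand charges sum to -6, so the complex anion is 2−.
A 1:1 salt means the cation carries the equal and opposite charge, 2+.
Cation: ligand charges sum to -2; for the ion to be 2+, Sn = +4.

diamminediaquadiiodotin(IV) diazidotetraisothiocyanatoplumbate(IV)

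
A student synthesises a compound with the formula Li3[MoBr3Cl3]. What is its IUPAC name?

lithium tribromotrichloromolybdate(III)

The 3 lithium counter-ions carry a total charge of +3, so each complex ion is 3−.
Ligand charges: 3×chloro (-1 each), 3×bromo (-1 each); total -6. So Mo + (-6) = 3−, giving Mo = +3.
Ligands are named alphabetically: bromo before chloro.
The complex ion is anionic, so molybdenum takes the -ate form molybdate(III).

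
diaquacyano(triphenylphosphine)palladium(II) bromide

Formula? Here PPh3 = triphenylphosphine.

[Pd(CN)(H2O)2(PPh3)]Br

Ligands: 2 aqua (H2O, neutral), 1 cyano (CN, -1), 1 triphenylphosphine (PPh3, neutral). Ligand charge sum = -1.
Charge balance with bromide (-1) requires 1 complex ion per 1 bromide.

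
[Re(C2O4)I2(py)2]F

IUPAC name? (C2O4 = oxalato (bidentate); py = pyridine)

diiodooxalatobis(pyridine)rhenium(V) fluoride

The 1 fluoride counter-ion carries a total charge of -1, so each complex ion is 1+.
Ligand charges: 1×oxalato (-2 each), 2×pyridine (neutral), 2×iodo (-1 each); total -4. So Re + (-4) = 1+, giving Re = +5.
Ligands are named alphabetically: iodo before oxalato before pyridine.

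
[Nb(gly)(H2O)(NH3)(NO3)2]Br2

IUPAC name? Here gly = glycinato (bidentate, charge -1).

ammineaqua(glycinato)dinitratoniobium(V) bromide

The 2 bromide counter-ions carry a total charge of -2, so each complex ion is 2+.
Ligand charges: 2×nitrato (-1 each), 1×ammine (neutral), 1×aqua (neutral), 1×glycinato (-1 each); total -3. So Nb + (-3) = 2+, giving Nb = +5.
Ligands are named alphabetically: ammine before aqua before glycinato before nitrato.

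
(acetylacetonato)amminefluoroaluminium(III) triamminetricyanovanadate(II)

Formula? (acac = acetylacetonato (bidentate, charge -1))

Cation [Al…]: ligand charges -2, Al(III) ⇒ ion charge 1+.
Anion [V…]: ligand charges -3, V(II) ⇒ ion charge 1−.
One 1+ cation balances one 1− anion.

[Al(acac)F(NH3)][V(CN)3(NH3)3]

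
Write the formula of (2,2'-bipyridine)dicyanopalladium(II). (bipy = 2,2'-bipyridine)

[Pd(bipy)(CN)2]

Ligands: 2 cyano (CN, -1), 1 2,2'-bipyridine (bipy, neutral). Ligand charge sum = -2.
With Pd in oxidation state +2, the complex ion is [Pd...].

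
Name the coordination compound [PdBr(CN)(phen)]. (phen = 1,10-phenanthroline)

bromocyano(1,10-phenanthroline)palladium(II)

There is no counter-ion, so the complex is neutral overall.
Ligand charges: 1×1,10-phenanthroline (neutral), 1×bromo (-1 each), 1×cyano (-1 each); total -2. So Pd + (-2) = 0, giving Pd = +2.
Ligands are named alphabetically: bromo before cyano before phenanthroline.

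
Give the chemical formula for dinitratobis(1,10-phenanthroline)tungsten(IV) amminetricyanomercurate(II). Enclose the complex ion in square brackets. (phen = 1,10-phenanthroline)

[W(NO3)2(phen)2][Hg(CN)3(NH3)]2

Cation [W…]: ligand charges -2, W(IV) ⇒ ion charge 2+.
Anion [Hg…]: ligand charges -3, Hg(II) ⇒ ion charge 1−.
One 2+ cation requires 2 of the 1− anion.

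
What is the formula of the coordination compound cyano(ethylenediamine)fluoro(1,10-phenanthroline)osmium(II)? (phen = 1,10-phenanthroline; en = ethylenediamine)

[Os(CN)(en)F(phen)]

Ligands: 1 1,10-phenanthroline (phen, neutral), 1 fluoro (F, -1), 1 ethylenediamine (en, neutral), 1 cyano (CN, -1). Ligand charge sum = -2.
With Os in oxidation state +2, the complex ion is [Os...].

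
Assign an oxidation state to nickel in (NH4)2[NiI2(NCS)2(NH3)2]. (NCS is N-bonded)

+2

2 ammonium outside the brackets (+1 each) → the complex ion is 2−.
Ligand charges: 2×NH3 neutral; 2×NCS = -2; 2×I = -2; sum -4.
Ni + (-4) = 2− ⇒ Ni is +2.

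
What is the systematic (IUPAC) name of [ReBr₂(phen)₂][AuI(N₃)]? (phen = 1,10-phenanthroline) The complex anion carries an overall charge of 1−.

The complex anion is given as 1−; its ligand charges sum to -2, so Au = +1.
A 1:1 salt means the cation carries the equal and opposite charge, 1+.
Cation: ligand charges sum to -2; for the ion to be 1+, Re = +3.

dibromobis(1,10-phenanthroline)rhenium(III) azidoiodoaurate(I)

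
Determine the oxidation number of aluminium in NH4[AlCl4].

+3

1 ammonium outside the brackets (+1 each) → the complex ion is 1−.
Ligand charges: 4×Cl = -4; sum -4.
Al + (-4) = 1− ⇒ Al is +3.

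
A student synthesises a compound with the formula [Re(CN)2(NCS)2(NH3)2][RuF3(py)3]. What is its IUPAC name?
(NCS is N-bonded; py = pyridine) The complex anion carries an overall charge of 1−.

The complex anion is given as 1−; its ligand charges sum to -3, so Ru = +2.
A 1:1 salt means the cation carries the equal and opposite charge, 1+.
Cation: ligand charges sum to -4; for the ion to be 1+, Re = +5.

diamminedicyanodiisothiocyanatorhenium(V) trifluorotris(pyridine)ruthenate(II)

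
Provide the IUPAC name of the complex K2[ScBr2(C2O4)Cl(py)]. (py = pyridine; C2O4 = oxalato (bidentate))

potassium dibromochlorooxalato(pyridine)scandate(III)

The 2 potassium counter-ions carry a total charge of +2, so each complex ion is 2−.
Ligand charges: 1×pyridine (neutral), 1×chloro (-1 each), 1×oxalato (-2 each), 2×bromo (-1 each); total -5. So Sc + (-5) = 2−, giving Sc = +3.
Ligands are named alphabetically: bromo before chloro before oxalato before pyridine.
The complex ion is anionic, so scandium takes the -ate form scandate(III).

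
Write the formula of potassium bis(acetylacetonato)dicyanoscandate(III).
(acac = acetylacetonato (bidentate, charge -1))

K[Sc(acac)2(CN)2]

Ligands: 2 cyano (CN, -1), 2 acetylacetonato (acac, -1). Ligand charge sum = -4.
With Sc in oxidation state +3, the complex ion is [Sc...]^1−.
Charge balance with potassium (+1) requires 1 complex ion per 1 potassium.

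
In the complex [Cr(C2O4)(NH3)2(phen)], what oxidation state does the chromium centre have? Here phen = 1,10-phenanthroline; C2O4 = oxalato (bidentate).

No counter-ion: the bracketed complex is neutral.
Ligand charges: 1×phen neutral; 1×C2O4 = -2; 2×NH3 neutral; sum -2.
Cr + (-2) = 0 ⇒ Cr is +2.

+2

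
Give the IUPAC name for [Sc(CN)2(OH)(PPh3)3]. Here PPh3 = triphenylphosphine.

There is no counter-ion, so the complex is neutral overall.
Ligand charges: 3×triphenylphosphine (neutral), 2×cyano (-1 each), 1×hydroxo (-1 each); total -3. So Sc + (-3) = 0, giving Sc = +3.
Ligands are named alphabetically: cyano before hydroxo before triphenylphosphine.

dicyanohydroxotris(triphenylphosphine)scandium(III)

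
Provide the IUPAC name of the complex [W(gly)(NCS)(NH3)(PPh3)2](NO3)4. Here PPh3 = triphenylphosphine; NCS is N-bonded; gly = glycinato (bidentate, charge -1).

ammine(glycinato)isothiocyanatobis(triphenylphosphine)tungsten(VI) nitrate

The 4 nitrate counter-ions carry a total charge of -4, so each complex ion is 4+.
Ligand charges: 2×triphenylphosphine (neutral), 1×isothiocyanato (-1 each), 1×glycinato (-1 each), 1×ammine (neutral); total -2. So W + (-2) = 4+, giving W = +6.
Ligands are named alphabetically: ammine before glycinato before isothiocyanato before triphenylphosphine.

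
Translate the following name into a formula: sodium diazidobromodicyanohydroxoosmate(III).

Ligands: 2 azido (N3, -1), 1 bromo (Br, -1), 2 cyano (CN, -1), 1 hydroxo (OH, -1). Ligand charge sum = -6.
With Os in oxidation state +3, the complex ion is [Os...]^3−.
Charge balance with sodium (+1) requires 1 complex ion per 3 sodium.

Na3[OsBr(CN)2(N3)2(OH)]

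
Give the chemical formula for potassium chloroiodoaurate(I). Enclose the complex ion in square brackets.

Ligands: 1 iodo (I, -1), 1 chloro (Cl, -1). Ligand charge sum = -2.
With Au in oxidation state +1, the complex ion is [Au...]^1−.
Charge balance with potassium (+1) requires 1 complex ion per 1 potassium.

K[AuClI]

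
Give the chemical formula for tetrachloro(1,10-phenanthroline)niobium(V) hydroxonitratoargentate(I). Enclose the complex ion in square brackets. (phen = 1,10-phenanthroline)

Cation [Nb…]: ligand charges -4, Nb(V) ⇒ ion charge 1+.
Anion [Ag…]: ligand charges -2, Ag(I) ⇒ ion charge 1−.

[NbCl4(phen)][Ag(NO3)(OH)]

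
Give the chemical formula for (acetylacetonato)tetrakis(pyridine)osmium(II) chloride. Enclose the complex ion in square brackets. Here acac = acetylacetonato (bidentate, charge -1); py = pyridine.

[Os(acac)(py)4]Cl

Ligands: 1 acetylacetonato (acac, -1), 4 pyridine (py, neutral). Ligand charge sum = -1.
With Os in oxidation state +2, the complex ion is [Os...]^1+.
Charge balance with chloride (-1) requires 1 complex ion per 1 chloride.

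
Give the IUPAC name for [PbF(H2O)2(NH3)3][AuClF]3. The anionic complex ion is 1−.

triamminediaquafluorolead(IV) chlorofluoroaurate(I)

The complex anion is given as 1−; its ligand charges sum to -2, so Au = +1.
With 3 anions per cation, the cation must be 3×1 = 3+.
Cation: ligand charges sum to -1; for the ion to be 3+, Pb = +4.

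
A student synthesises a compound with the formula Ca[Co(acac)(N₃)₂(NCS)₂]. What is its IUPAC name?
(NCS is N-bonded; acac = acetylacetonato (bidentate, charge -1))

The 1 calcium counter-ion carries a total charge of +2, so each complex ion is 2−.
Ligand charges: 2×isothiocyanato (-1 each), 1×acetylacetonato (-1 each), 2×azido (-1 each); total -5. So Co + (-5) = 2−, giving Co = +3.
Ligands are named alphabetically: acetylacetonato before azido before isothiocyanato.
The complex ion is anionic, so cobalt takes the -ate form cobaltate(III).

calcium (acetylacetonato)diazidodiisothiocyanatocobaltate(III)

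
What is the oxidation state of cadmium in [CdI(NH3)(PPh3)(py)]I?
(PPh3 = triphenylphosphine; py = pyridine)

+2

1 iodide outside the brackets (-1 each) → the complex ion is 1+.
Ligand charges: 1×PPh3 neutral; 1×NH3 neutral; 1×I = -1; 1×py neutral; sum -1.
Cd + (-1) = 1+ ⇒ Cd is +2.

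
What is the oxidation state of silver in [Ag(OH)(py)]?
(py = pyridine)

No counter-ion: the bracketed complex is neutral.
Ligand charges: 1×OH = -1; 1×py neutral; sum -1.
Ag + (-1) = 0 ⇒ Ag is +1.

+1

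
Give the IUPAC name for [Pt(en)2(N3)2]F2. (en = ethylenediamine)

The 2 fluoride counter-ions carry a total charge of -2, so each complex ion is 2+.
Ligand charges: 2×azido (-1 each), 2×ethylenediamine (neutral); total -2. So Pt + (-2) = 2+, giving Pt = +4.
Ligands are named alphabetically: azido before ethylenediamine.

diazidobis(ethylenediamine)platinum(IV) fluoride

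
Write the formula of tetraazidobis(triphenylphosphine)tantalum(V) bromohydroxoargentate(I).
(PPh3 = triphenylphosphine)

Cation [Ta…]: ligand charges -4, Ta(V) ⇒ ion charge 1+.
Anion [Ag…]: ligand charges -2, Ag(I) ⇒ ion charge 1−.
One 1+ cation balances one 1− anion.

[Ta(N3)4(PPh3)2][AgBr(OH)]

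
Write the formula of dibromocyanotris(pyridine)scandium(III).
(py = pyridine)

[ScBr2(CN)(py)3]

Ligands: 1 cyano (CN, -1), 3 pyridine (py, neutral), 2 bromo (Br, -1). Ligand charge sum = -3.
With Sc in oxidation state +3, the complex ion is [Sc...].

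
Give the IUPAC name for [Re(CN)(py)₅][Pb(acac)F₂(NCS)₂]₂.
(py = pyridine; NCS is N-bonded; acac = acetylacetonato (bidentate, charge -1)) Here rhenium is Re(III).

cyanopentakis(pyridine)rhenium(III) (acetylacetonato)difluorodiisothiocyanatoplumbate(IV)

Re is given as +3; the cation's ligand charges sum to -1, so the complex cation is 2+.
With 2 anions per cation, each anion must be 2/2 = 1−.
Anion: ligand charges sum to -5; for the ion to be 1−, Pb = +4.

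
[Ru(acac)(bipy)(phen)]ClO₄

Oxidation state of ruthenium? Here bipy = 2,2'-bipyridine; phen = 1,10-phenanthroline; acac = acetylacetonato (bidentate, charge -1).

1 perchlorate outside the brackets (-1 each) → the complex ion is 1+.
Ligand charges: 1×bipy neutral; 1×phen neutral; 1×acac = -1; sum -1.
Ru + (-1) = 1+ ⇒ Ru is +2.

+2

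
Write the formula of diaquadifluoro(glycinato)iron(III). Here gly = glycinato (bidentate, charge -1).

[FeF2(gly)(H2O)2]

Ligands: 2 aqua (H2O, neutral), 2 fluoro (F, -1), 1 glycinato (gly, -1). Ligand charge sum = -3.
With Fe in oxidation state +3, the complex ion is [Fe...].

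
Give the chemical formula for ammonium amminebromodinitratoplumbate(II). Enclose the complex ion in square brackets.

Ligands: 2 nitrato (NO3, -1), 1 ammine (NH3, neutral), 1 bromo (Br, -1). Ligand charge sum = -3.
With Pb in oxidation state +2, the complex ion is [Pb...]^1−.
Charge balance with ammonium (+1) requires 1 complex ion per 1 ammonium.

NH4[PbBr(NH3)(NO3)2]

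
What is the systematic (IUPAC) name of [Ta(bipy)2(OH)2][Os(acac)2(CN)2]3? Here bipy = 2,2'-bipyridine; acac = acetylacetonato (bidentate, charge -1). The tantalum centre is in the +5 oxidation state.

bis(2,2'-bipyridine)dihydroxotantalum(V) bis(acetylacetonato)dicyanoosmate(III)

Both ions are complex: the cation is named first with the plain metal name, the anion second with the -ate form; each ion's ligands are alphabetised independently.
Ta is given as +5; the cation's ligand charges sum to -2, so the complex cation is 3+.
With 3 anions per cation, each anion must be 3/3 = 1−.
Anion: ligand charges sum to -4; for the ion to be 1−, Os = +3.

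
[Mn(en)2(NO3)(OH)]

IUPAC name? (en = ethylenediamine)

bis(ethylenediamine)hydroxonitratomanganese(II)

There is no counter-ion, so the complex is neutral overall.
Ligand charges: 1×nitrato (-1 each), 2×ethylenediamine (neutral), 1×hydroxo (-1 each); total -2. So Mn + (-2) = 0, giving Mn = +2.
Ligands are named alphabetically: ethylenediamine before hydroxo before nitrato.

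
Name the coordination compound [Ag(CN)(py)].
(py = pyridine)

cyano(pyridine)silver(I)

There is no counter-ion, so the complex is neutral overall.
Ligand charges: 1×pyridine (neutral), 1×cyano (-1 each); total -1. So Ag + (-1) = 0, giving Ag = +1.
Ligands are named alphabetically: cyano before pyridine.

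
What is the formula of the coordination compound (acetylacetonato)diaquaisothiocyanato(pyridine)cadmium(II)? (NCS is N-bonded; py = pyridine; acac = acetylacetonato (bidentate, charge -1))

Ligands: 1 isothiocyanato (NCS, -1), 1 pyridine (py, neutral), 1 acetylacetonato (acac, -1), 2 aqua (H2O, neutral). Ligand charge sum = -2.
With Cd in oxidation state +2, the complex ion is [Cd...].

[Cd(acac)(H2O)2(NCS)(py)]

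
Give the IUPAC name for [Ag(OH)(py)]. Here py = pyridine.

There is no counter-ion, so the complex is neutral overall.
Ligand charges: 1×pyridine (neutral), 1×hydroxo (-1 each); total -1. So Ag + (-1) = 0, giving Ag = +1.
Ligands are named alphabetically: hydroxo before pyridine.

hydroxo(pyridine)silver(I)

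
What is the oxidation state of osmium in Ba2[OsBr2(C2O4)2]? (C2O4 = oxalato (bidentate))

2 barium outside the brackets (+2 each) → the complex ion is 4−.
Ligand charges: 2×C2O4 = -4; 2×Br = -2; sum -6.
Os + (-6) = 4− ⇒ Os is +2.

+2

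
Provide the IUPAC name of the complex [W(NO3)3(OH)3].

There is no counter-ion, so the complex is neutral overall.
Ligand charges: 3×nitrato (-1 each), 3×hydroxo (-1 each); total -6. So W + (-6) = 0, giving W = +6.
Ligands are named alphabetically: hydroxo before nitrato.

trihydroxotrinitratotungsten(VI)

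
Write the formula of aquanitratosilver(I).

Ligands: 1 aqua (H2O, neutral), 1 nitrato (NO3, -1). Ligand charge sum = -1.
With Ag in oxidation state +1, the complex ion is [Ag...].

[Ag(H2O)(NO3)]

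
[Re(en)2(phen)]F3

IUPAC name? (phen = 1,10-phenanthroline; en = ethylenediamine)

The 3 fluoride counter-ions carry a total charge of -3, so each complex ion is 3+.
Ligand charges: 1×1,10-phenanthroline (neutral), 2×ethylenediamine (neutral); total 0. So Re + (0) = 3+, giving Re = +3.
Ligands are named alphabetically: ethylenediamine before phenanthroline.

bis(ethylenediamine)(1,10-phenanthroline)rhenium(III) fluoride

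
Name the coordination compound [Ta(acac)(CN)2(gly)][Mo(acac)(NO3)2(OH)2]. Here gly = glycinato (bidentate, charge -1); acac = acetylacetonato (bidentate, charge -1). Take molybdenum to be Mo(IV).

(acetylacetonato)dicyano(glycinato)tantalum(V) (acetylacetonato)dihydroxodinitratomolybdate(IV)

Both ions are complex: the cation is named first with the plain metal name, the anion second with the -ate form; each ion's ligands are alphabetised independently.
Mo is given as +4; the anion's ligand charges sum to -5, so the complex anion is 1−.
A 1:1 salt means the cation carries the equal and opposite charge, 1+.
Cation: ligand charges sum to -4; for the ion to be 1+, Ta = +5.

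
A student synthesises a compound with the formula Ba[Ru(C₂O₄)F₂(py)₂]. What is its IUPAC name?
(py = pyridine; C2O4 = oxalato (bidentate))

The 1 barium counter-ion carries a total charge of +2, so each complex ion is 2−.
Ligand charges: 2×pyridine (neutral), 2×fluoro (-1 each), 1×oxalato (-2 each); total -4. So Ru + (-4) = 2−, giving Ru = +2.
The complex ion is anionic, so ruthenium takes the -ate form ruthenate(II).

barium difluorooxalatobis(pyridine)ruthenate(II)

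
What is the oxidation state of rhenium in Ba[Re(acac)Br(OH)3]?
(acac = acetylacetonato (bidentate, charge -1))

+3

1 barium outside the brackets (+2 each) → the complex ion is 2−.
Ligand charges: 3×OH = -3; 1×Br = -1; 1×acac = -1; sum -5.
Re + (-5) = 2− ⇒ Re is +3.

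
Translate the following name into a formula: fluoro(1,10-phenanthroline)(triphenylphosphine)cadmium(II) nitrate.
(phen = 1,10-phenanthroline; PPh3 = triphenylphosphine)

Ligands: 1 fluoro (F, -1), 1 1,10-phenanthroline (phen, neutral), 1 triphenylphosphine (PPh3, neutral). Ligand charge sum = -1.
With Cd in oxidation state +2, the complex ion is [Cd...]^1+.
Charge balance with nitrate (-1) requires 1 complex ion per 1 nitrate.

[CdF(phen)(PPh3)]NO3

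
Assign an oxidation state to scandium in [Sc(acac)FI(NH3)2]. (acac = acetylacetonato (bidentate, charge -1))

+3

No counter-ion: the bracketed complex is neutral.
Ligand charges: 1×acac = -1; 2×NH3 neutral; 1×I = -1; 1×F = -1; sum -3.
Sc + (-3) = 0 ⇒ Sc is +3.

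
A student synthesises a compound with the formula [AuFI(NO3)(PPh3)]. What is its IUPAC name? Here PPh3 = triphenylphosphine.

There is no counter-ion, so the complex is neutral overall.
Ligand charges: 1×triphenylphosphine (neutral), 1×fluoro (-1 each), 1×iodo (-1 each), 1×nitrato (-1 each); total -3. So Au + (-3) = 0, giving Au = +3.
Ligands are named alphabetically: fluoro before iodo before nitrato before triphenylphosphine.

fluoroiodonitrato(triphenylphosphine)gold(III)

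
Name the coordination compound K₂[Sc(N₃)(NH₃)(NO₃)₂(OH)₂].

potassium ammineazidodihydroxodinitratoscandate(III)

The 2 potassium counter-ions carry a total charge of +2, so each complex ion is 2−.
Ligand charges: 1×ammine (neutral), 2×nitrato (-1 each), 2×hydroxo (-1 each), 1×azido (-1 each); total -5. So Sc + (-5) = 2−, giving Sc = +3.
Ligands are named alphabetically: ammine before azido before hydroxo before nitrato.
The complex ion is anionic, so scandium takes the -ate form scandate(III).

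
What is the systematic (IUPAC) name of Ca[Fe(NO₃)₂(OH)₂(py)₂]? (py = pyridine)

calcium dihydroxodinitratobis(pyridine)ferrate(II)

The 1 calcium counter-ion carries a total charge of +2, so each complex ion is 2−.
Ligand charges: 2×nitrato (-1 each), 2×hydroxo (-1 each), 2×pyridine (neutral); total -4. So Fe + (-4) = 2−, giving Fe = +2.
Ligands are named alphabetically: hydroxo before nitrato before pyridine.
The complex ion is anionic, so iron takes the -ate form ferrate(II).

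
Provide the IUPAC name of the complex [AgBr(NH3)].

amminebromosilver(I)

There is no counter-ion, so the complex is neutral overall.
Ligand charges: 1×bromo (-1 each), 1×ammine (neutral); total -1. So Ag + (-1) = 0, giving Ag = +1.
Ligands are named alphabetically: ammine before bromo.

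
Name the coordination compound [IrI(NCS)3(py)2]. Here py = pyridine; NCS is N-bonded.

There is no counter-ion, so the complex is neutral overall.
Ligand charges: 1×iodo (-1 each), 2×pyridine (neutral), 3×isothiocyanato (-1 each); total -4. So Ir + (-4) = 0, giving Ir = +4.
Ligands are named alphabetically: iodo before isothiocyanato before pyridine.

iodotriisothiocyanatobis(pyridine)iridium(IV)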